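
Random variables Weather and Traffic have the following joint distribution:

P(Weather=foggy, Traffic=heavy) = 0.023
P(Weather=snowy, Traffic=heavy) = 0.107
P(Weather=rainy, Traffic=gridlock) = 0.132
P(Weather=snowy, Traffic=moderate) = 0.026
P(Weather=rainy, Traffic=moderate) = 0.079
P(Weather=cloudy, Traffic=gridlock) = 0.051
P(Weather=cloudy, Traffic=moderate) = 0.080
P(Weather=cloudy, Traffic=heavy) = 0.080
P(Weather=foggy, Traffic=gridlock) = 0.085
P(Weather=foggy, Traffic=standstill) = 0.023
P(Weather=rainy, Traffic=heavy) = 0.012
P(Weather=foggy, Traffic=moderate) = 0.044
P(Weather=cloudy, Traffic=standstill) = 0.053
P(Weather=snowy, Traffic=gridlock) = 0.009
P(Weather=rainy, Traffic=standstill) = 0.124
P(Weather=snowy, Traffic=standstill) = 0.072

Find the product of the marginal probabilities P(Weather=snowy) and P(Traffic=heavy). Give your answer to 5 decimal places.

P(Weather=snowy) = 0.026 + 0.107 + 0.009 + 0.072 = 0.214.
P(Traffic=heavy) = 0.080 + 0.012 + 0.107 + 0.023 = 0.222.
Product: 0.214 × 0.222 = 0.04751.

0.04751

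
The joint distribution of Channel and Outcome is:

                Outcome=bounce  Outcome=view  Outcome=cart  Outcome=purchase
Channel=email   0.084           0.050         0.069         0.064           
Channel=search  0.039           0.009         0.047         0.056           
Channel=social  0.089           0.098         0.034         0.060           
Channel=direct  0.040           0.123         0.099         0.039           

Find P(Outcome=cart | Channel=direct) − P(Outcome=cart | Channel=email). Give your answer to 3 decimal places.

P(Channel=direct) = 0.040 + 0.123 + 0.099 + 0.039 = 0.301; P(Outcome=cart | Channel=direct) = 0.099/0.301 = 0.3289.
P(Channel=email) = 0.084 + 0.050 + 0.069 + 0.064 = 0.267; P(Outcome=cart | Channel=email) = 0.069/0.267 = 0.2584.
Difference = 0.070.

0.070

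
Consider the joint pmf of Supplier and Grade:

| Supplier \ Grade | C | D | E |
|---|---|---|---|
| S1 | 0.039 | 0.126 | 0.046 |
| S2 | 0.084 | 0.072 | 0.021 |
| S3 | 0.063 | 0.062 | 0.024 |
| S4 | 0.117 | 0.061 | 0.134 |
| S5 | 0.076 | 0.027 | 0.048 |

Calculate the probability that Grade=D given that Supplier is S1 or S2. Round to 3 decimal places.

P(Supplier=S1) = 0.039 + 0.126 + 0.046 = 0.211.
P(Supplier=S2) = 0.084 + 0.072 + 0.021 = 0.177.
P(Supplier ∈ {S1, S2}) = 0.211 + 0.177 = 0.388; P(Grade=D, Supplier ∈ {S1, S2}) = 0.126 + 0.072 = 0.198.
P(Grade=D | Supplier ∈ {S1, S2}) = 0.198/0.388 = 0.510.

0.510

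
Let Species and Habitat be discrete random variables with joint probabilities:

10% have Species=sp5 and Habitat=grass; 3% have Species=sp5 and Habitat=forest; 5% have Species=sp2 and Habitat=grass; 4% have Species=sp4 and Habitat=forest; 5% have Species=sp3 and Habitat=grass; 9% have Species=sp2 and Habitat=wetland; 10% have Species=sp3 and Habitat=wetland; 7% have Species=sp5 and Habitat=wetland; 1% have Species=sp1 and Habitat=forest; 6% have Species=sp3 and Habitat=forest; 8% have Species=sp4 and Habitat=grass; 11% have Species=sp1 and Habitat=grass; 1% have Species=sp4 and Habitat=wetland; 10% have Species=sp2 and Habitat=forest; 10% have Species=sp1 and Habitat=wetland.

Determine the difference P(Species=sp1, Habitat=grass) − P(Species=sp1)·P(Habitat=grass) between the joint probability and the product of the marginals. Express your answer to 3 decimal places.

0.024

P(Species=sp1) = 0.01 + 0.11 + 0.10 = 0.22.
P(Habitat=grass) = 0.11 + 0.05 + 0.05 + 0.08 + 0.10 = 0.39.
P(Species=sp1, Habitat=grass) − P(Species=sp1)P(Habitat=grass) = 0.11 − 0.22×0.39 = 0.024.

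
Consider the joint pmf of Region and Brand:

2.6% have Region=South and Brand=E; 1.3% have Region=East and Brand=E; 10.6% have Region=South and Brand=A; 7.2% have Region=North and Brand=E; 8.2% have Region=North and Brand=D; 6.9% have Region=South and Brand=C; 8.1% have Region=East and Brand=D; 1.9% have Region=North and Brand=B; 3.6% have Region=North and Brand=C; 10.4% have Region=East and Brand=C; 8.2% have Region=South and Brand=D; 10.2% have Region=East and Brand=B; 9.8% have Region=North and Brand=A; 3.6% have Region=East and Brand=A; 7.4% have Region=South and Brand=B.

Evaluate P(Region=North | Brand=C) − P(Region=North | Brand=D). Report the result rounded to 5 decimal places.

-0.16245

P(Brand=C) = 0.036 + 0.069 + 0.104 = 0.209; P(Region=North | Brand=C) = 0.036/0.209 = 0.172249.
P(Brand=D) = 0.082 + 0.082 + 0.081 = 0.245; P(Region=North | Brand=D) = 0.082/0.245 = 0.334694.
Difference = -0.16245.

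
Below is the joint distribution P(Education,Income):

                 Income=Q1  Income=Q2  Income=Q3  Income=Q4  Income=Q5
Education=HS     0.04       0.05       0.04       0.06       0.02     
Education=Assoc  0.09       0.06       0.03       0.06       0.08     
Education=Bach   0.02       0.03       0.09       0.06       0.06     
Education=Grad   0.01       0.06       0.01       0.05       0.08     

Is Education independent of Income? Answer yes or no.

P(Education=Bach) = 0.26 and P(Income=Q3) = 0.17, so their product is 0.0442, but P(Education=Bach, Income=Q3) = 0.09. Since these differ, Education and Income are not independent.

no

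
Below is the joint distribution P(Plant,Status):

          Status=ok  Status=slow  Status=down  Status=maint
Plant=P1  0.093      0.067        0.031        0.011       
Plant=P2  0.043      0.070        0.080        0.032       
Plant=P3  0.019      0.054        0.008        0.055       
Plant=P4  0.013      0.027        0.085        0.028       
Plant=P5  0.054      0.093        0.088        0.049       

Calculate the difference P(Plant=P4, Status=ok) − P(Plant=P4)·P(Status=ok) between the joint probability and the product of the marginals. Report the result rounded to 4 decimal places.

-0.0210

P(Plant=P4) = 0.013 + 0.027 + 0.085 + 0.028 = 0.153.
P(Status=ok) = 0.093 + 0.043 + 0.019 + 0.013 + 0.054 = 0.222.
P(Plant=P4, Status=ok) − P(Plant=P4)P(Status=ok) = 0.013 − 0.153×0.222 = -0.0210.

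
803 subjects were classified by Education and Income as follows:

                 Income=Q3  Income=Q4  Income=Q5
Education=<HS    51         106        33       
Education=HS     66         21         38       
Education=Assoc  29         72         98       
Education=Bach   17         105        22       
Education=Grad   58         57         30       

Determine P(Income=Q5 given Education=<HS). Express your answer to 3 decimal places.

0.174

Total with Education=<HS: 51 + 106 + 33 = 190.
P(Income=Q5 | Education=<HS) = 33/190 = 0.174.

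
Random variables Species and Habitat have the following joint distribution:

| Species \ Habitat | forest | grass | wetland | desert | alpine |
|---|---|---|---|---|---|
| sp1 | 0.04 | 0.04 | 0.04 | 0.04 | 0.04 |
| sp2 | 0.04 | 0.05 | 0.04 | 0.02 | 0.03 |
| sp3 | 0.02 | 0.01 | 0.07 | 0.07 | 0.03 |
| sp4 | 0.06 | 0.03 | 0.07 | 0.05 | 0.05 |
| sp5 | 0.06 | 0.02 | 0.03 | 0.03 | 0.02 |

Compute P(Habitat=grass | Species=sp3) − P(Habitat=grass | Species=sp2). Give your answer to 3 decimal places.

-0.228

P(Species=sp3) = 0.02 + 0.01 + 0.07 + 0.07 + 0.03 = 0.20; P(Habitat=grass | Species=sp3) = 0.01/0.20 = 0.0500.
P(Species=sp2) = 0.04 + 0.05 + 0.04 + 0.02 + 0.03 = 0.18; P(Habitat=grass | Species=sp2) = 0.05/0.18 = 0.2778.
Difference = -0.228.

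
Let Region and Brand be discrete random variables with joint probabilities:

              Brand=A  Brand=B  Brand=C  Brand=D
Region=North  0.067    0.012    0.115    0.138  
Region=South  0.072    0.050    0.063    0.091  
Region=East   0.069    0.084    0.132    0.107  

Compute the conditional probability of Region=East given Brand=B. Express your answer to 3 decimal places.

P(Brand=B) = 0.012 + 0.050 + 0.084 = 0.146.
P(Region=East | Brand=B) = 0.084/0.146 = 0.575.

0.575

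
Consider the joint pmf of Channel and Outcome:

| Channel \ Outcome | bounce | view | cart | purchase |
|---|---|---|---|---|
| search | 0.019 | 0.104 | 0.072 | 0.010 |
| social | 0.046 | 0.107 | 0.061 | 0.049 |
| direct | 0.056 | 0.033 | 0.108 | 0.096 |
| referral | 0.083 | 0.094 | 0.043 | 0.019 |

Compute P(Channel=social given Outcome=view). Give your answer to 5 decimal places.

P(Outcome=view) = 0.104 + 0.107 + 0.033 + 0.094 = 0.338.
P(Channel=social | Outcome=view) = 0.107/0.338 = 0.31657.

0.31657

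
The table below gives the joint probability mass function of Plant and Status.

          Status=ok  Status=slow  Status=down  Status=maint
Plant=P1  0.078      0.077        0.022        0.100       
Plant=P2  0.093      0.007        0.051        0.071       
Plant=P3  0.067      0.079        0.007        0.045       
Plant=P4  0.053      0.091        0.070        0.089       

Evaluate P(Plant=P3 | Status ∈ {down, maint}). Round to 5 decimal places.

0.11429

P(Status=down) = 0.022 + 0.051 + 0.007 + 0.070 = 0.150.
P(Status=maint) = 0.100 + 0.071 + 0.045 + 0.089 = 0.305.
P(Status ∈ {down, maint}) = 0.150 + 0.305 = 0.455; P(Plant=P3, Status ∈ {down, maint}) = 0.007 + 0.045 = 0.052.
P(Plant=P3 | Status ∈ {down, maint}) = 0.052/0.455 = 0.11429.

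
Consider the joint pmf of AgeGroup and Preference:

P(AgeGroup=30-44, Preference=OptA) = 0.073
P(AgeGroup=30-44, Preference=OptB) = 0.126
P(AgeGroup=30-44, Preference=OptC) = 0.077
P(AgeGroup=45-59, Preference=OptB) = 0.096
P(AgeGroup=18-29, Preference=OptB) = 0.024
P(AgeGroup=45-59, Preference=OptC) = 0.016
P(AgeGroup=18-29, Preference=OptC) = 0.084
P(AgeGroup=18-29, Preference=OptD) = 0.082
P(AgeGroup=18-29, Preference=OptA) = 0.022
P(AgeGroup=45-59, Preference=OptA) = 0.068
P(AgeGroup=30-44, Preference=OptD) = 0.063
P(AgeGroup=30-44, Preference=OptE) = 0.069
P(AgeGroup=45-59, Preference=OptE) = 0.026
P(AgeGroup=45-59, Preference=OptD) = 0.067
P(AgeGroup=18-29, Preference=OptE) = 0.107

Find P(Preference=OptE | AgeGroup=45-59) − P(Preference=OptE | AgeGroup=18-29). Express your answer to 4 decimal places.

P(AgeGroup=45-59) = 0.068 + 0.096 + 0.016 + 0.067 + 0.026 = 0.273; P(Preference=OptE | AgeGroup=45-59) = 0.026/0.273 = 0.09524.
P(AgeGroup=18-29) = 0.022 + 0.024 + 0.084 + 0.082 + 0.107 = 0.319; P(Preference=OptE | AgeGroup=18-29) = 0.107/0.319 = 0.33542.
Difference = -0.2402.

-0.2402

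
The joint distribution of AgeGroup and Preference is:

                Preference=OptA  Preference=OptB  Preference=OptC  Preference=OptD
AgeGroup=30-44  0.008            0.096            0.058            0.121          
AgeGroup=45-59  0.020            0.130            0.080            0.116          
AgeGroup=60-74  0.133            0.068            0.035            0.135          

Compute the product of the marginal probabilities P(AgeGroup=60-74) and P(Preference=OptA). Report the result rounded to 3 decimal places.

P(AgeGroup=60-74) = 0.133 + 0.068 + 0.035 + 0.135 = 0.371.
P(Preference=OptA) = 0.008 + 0.020 + 0.133 = 0.161.
Product: 0.371 × 0.161 = 0.060.

0.060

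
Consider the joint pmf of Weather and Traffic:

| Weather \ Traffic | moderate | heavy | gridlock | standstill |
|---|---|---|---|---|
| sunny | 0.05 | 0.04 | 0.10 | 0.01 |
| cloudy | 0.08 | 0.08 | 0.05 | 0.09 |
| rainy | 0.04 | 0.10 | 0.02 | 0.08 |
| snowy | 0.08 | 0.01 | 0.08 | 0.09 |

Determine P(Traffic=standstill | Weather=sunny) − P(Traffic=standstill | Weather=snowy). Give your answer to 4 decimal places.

-0.2962

P(Weather=sunny) = 0.05 + 0.04 + 0.10 + 0.01 = 0.20; P(Traffic=standstill | Weather=sunny) = 0.01/0.20 = 0.05000.
P(Weather=snowy) = 0.08 + 0.01 + 0.08 + 0.09 = 0.26; P(Traffic=standstill | Weather=snowy) = 0.09/0.26 = 0.34615.
Difference = -0.2962.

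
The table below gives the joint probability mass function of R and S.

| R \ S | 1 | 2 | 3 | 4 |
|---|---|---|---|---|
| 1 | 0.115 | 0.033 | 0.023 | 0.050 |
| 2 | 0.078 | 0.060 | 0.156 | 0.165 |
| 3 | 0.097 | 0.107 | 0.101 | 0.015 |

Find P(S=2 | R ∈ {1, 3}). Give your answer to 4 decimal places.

0.2588

P(R=1) = 0.115 + 0.033 + 0.023 + 0.050 = 0.221.
P(R=3) = 0.097 + 0.107 + 0.101 + 0.015 = 0.320.
P(R ∈ {1, 3}) = 0.221 + 0.320 = 0.541; P(S=2, R ∈ {1, 3}) = 0.033 + 0.107 = 0.140.
P(S=2 | R ∈ {1, 3}) = 0.140/0.541 = 0.2588.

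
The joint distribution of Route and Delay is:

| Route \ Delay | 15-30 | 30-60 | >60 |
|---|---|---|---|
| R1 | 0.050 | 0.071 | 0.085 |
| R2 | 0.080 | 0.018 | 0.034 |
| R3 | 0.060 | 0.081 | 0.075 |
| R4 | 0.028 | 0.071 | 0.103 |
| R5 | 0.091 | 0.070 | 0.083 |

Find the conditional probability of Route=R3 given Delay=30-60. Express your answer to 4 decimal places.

0.2605

P(Delay=30-60) = 0.071 + 0.018 + 0.081 + 0.071 + 0.070 = 0.311.
P(Route=R3 | Delay=30-60) = 0.081/0.311 = 0.2605.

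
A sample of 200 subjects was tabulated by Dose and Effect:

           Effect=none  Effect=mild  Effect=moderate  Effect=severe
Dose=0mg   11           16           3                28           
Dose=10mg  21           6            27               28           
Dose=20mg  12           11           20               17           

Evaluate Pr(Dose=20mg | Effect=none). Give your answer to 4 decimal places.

Total with Effect=none: 11 + 21 + 12 = 44.
P(Dose=20mg | Effect=none) = 12/44 = 0.2727.

0.2727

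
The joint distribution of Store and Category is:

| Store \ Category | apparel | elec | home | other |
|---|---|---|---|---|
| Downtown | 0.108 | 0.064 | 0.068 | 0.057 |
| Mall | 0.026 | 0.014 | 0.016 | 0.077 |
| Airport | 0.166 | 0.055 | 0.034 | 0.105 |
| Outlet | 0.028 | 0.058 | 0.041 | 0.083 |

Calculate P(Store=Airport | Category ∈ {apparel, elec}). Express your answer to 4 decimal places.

0.4258

P(Category=apparel) = 0.108 + 0.026 + 0.166 + 0.028 = 0.328.
P(Category=elec) = 0.064 + 0.014 + 0.055 + 0.058 = 0.191.
P(Category ∈ {apparel, elec}) = 0.328 + 0.191 = 0.519; P(Store=Airport, Category ∈ {apparel, elec}) = 0.166 + 0.055 = 0.221.
P(Store=Airport | Category ∈ {apparel, elec}) = 0.221/0.519 = 0.4258.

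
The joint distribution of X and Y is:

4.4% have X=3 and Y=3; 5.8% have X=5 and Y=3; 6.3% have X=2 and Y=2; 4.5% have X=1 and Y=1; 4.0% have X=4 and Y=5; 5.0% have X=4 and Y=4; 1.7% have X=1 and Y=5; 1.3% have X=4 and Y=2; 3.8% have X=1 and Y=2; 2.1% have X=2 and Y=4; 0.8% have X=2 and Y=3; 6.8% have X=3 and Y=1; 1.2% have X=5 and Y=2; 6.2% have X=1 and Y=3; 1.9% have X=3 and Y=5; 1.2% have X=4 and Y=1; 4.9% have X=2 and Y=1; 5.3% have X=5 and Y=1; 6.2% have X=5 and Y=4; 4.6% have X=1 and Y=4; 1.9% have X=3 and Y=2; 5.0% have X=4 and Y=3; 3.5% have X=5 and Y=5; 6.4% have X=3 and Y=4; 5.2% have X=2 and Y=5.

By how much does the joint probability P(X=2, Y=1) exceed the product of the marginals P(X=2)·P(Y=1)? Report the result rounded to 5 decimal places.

P(X=2) = 0.049 + 0.063 + 0.008 + 0.021 + 0.052 = 0.193.
P(Y=1) = 0.045 + 0.049 + 0.068 + 0.012 + 0.053 = 0.227.
P(X=2, Y=1) − P(X=2)P(Y=1) = 0.049 − 0.193×0.227 = 0.00519.

0.00519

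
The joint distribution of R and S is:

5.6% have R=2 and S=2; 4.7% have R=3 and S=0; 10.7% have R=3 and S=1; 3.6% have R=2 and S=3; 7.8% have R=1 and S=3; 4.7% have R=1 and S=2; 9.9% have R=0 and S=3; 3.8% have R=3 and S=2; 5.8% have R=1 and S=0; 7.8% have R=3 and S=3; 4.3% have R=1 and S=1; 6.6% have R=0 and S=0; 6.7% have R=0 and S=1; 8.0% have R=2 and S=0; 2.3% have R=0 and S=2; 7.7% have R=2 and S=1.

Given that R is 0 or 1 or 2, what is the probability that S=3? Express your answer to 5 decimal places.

0.29178

P(R=0) = 0.066 + 0.067 + 0.023 + 0.099 = 0.255.
P(R=1) = 0.058 + 0.043 + 0.047 + 0.078 = 0.226.
P(R=2) = 0.080 + 0.077 + 0.056 + 0.036 = 0.249.
P(R ∈ {0, 1, 2}) = 0.255 + 0.226 + 0.249 = 0.730; P(S=3, R ∈ {0, 1, 2}) = 0.099 + 0.078 + 0.036 = 0.213.
P(S=3 | R ∈ {0, 1, 2}) = 0.213/0.730 = 0.29178.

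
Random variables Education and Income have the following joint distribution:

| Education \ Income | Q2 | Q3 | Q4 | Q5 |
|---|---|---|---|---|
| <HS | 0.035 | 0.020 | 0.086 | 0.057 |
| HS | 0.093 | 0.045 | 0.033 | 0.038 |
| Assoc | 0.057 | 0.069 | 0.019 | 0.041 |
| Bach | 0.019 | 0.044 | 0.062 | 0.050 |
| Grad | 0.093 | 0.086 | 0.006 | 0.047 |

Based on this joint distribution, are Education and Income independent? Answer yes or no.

P(Education=<HS) = 0.198 and P(Income=Q4) = 0.206, so their product is 0.04079, but P(Education=<HS, Income=Q4) = 0.086. Since these differ, Education and Income are not independent.

no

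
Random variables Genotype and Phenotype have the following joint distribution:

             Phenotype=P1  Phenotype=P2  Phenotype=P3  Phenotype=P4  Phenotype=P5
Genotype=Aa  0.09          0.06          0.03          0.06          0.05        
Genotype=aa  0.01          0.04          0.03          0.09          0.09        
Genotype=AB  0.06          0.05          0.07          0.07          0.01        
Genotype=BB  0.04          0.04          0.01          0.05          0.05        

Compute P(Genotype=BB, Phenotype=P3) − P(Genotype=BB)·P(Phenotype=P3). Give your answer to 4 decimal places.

P(Genotype=BB) = 0.04 + 0.04 + 0.01 + 0.05 + 0.05 = 0.19.
P(Phenotype=P3) = 0.03 + 0.03 + 0.07 + 0.01 = 0.14.
P(Genotype=BB, Phenotype=P3) − P(Genotype=BB)P(Phenotype=P3) = 0.01 − 0.19×0.14 = -0.0166.

-0.0166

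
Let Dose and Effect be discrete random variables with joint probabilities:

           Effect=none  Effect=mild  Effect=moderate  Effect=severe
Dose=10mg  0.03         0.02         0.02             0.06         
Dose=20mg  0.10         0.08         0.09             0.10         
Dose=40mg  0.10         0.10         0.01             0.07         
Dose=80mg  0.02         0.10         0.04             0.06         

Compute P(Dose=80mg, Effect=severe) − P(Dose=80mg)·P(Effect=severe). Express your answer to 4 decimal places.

-0.0038

P(Dose=80mg) = 0.02 + 0.10 + 0.04 + 0.06 = 0.22.
P(Effect=severe) = 0.06 + 0.10 + 0.07 + 0.06 = 0.29.
P(Dose=80mg, Effect=severe) − P(Dose=80mg)P(Effect=severe) = 0.06 − 0.22×0.29 = -0.0038.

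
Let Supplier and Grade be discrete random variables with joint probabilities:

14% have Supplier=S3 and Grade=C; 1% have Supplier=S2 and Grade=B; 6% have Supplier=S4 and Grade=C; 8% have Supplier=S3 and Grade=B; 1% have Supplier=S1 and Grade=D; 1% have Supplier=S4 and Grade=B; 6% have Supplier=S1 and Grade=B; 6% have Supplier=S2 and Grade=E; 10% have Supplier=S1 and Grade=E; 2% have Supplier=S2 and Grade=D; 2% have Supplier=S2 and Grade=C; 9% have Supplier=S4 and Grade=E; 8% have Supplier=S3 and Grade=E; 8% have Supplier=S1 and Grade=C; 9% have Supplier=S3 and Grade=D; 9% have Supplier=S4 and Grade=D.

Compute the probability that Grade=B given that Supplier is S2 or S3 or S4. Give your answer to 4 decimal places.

0.1333

P(Supplier=S2) = 0.01 + 0.02 + 0.02 + 0.06 = 0.11.
P(Supplier=S3) = 0.08 + 0.14 + 0.09 + 0.08 = 0.39.
P(Supplier=S4) = 0.01 + 0.06 + 0.09 + 0.09 = 0.25.
P(Supplier ∈ {S2, S3, S4}) = 0.11 + 0.39 + 0.25 = 0.75; P(Grade=B, Supplier ∈ {S2, S3, S4}) = 0.01 + 0.08 + 0.01 = 0.10.
P(Grade=B | Supplier ∈ {S2, S3, S4}) = 0.10/0.75 = 0.1333.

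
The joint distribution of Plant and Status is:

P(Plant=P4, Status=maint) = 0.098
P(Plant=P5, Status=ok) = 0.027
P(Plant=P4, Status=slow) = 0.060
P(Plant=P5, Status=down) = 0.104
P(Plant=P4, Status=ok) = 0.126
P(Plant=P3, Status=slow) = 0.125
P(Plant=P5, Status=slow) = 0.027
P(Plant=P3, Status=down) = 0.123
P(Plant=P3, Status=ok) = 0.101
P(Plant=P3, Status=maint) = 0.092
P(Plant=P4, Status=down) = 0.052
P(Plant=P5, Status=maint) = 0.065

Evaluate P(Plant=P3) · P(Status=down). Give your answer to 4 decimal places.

0.1230

P(Plant=P3) = 0.101 + 0.125 + 0.123 + 0.092 = 0.441.
P(Status=down) = 0.123 + 0.052 + 0.104 = 0.279.
Product: 0.441 × 0.279 = 0.1230.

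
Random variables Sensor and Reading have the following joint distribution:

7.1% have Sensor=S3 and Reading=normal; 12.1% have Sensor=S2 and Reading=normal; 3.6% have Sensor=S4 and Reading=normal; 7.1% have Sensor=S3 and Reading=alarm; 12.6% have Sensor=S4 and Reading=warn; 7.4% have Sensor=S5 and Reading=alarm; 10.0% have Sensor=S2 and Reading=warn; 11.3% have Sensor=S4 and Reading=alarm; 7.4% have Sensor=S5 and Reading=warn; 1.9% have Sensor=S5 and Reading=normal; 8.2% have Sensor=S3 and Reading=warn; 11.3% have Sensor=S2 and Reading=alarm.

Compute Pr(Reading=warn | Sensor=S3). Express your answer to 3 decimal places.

P(Sensor=S3) = 0.071 + 0.082 + 0.071 = 0.224.
P(Reading=warn | Sensor=S3) = 0.082/0.224 = 0.366.

0.366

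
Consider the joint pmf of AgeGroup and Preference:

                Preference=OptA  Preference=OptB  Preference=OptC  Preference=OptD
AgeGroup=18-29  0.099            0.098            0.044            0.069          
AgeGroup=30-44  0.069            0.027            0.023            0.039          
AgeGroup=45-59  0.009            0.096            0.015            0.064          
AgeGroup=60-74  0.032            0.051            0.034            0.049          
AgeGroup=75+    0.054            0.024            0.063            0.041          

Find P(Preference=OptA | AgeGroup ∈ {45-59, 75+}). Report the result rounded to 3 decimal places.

0.172

P(AgeGroup=45-59) = 0.009 + 0.096 + 0.015 + 0.064 = 0.184.
P(AgeGroup=75+) = 0.054 + 0.024 + 0.063 + 0.041 = 0.182.
P(AgeGroup ∈ {45-59, 75+}) = 0.184 + 0.182 = 0.366; P(Preference=OptA, AgeGroup ∈ {45-59, 75+}) = 0.009 + 0.054 = 0.063.
P(Preference=OptA | AgeGroup ∈ {45-59, 75+}) = 0.063/0.366 = 0.172.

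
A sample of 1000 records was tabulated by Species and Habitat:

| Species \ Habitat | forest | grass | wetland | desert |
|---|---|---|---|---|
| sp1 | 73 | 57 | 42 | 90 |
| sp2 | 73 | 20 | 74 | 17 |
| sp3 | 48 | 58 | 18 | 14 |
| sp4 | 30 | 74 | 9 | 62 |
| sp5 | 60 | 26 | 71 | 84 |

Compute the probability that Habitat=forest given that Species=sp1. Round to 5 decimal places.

Total with Species=sp1: 73 + 57 + 42 + 90 = 262.
P(Habitat=forest | Species=sp1) = 73/262 = 0.27863.

0.27863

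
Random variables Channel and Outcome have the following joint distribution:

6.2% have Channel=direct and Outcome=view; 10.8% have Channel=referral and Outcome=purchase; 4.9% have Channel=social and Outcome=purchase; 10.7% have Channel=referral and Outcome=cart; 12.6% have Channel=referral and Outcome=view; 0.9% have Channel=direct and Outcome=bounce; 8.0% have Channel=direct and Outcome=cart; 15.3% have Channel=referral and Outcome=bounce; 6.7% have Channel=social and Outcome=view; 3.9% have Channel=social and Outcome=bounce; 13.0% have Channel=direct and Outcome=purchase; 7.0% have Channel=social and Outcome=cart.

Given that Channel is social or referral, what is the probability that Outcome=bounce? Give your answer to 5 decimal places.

P(Channel=social) = 0.039 + 0.067 + 0.070 + 0.049 = 0.225.
P(Channel=referral) = 0.153 + 0.126 + 0.107 + 0.108 = 0.494.
P(Channel ∈ {social, referral}) = 0.225 + 0.494 = 0.719; P(Outcome=bounce, Channel ∈ {social, referral}) = 0.039 + 0.153 = 0.192.
P(Outcome=bounce | Channel ∈ {social, referral}) = 0.192/0.719 = 0.26704.

0.26704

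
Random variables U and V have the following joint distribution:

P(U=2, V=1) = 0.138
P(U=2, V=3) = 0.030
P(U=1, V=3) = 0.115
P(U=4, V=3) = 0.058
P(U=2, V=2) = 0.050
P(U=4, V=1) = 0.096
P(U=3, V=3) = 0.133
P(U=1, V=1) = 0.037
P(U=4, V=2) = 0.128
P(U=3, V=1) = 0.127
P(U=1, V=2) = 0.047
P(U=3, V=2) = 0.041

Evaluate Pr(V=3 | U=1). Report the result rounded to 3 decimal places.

P(U=1) = 0.037 + 0.047 + 0.115 = 0.199.
P(V=3 | U=1) = 0.115/0.199 = 0.578.

0.578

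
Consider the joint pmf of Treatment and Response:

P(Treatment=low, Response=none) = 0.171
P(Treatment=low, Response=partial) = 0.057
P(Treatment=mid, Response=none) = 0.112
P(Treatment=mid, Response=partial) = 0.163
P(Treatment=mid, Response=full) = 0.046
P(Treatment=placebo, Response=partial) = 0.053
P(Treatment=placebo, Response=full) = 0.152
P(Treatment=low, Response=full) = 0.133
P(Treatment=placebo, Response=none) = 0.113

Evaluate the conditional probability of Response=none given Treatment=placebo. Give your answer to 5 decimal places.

0.35535

P(Treatment=placebo) = 0.113 + 0.053 + 0.152 = 0.318.
P(Response=none | Treatment=placebo) = 0.113/0.318 = 0.35535.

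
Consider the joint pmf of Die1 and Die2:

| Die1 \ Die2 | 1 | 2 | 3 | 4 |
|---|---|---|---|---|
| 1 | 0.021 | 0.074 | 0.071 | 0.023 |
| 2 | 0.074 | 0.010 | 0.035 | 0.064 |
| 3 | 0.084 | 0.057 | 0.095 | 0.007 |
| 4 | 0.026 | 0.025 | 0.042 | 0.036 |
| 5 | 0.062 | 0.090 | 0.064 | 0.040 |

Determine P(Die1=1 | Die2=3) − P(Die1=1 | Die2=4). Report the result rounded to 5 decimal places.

P(Die2=3) = 0.071 + 0.035 + 0.095 + 0.042 + 0.064 = 0.307; P(Die1=1 | Die2=3) = 0.071/0.307 = 0.231270.
P(Die2=4) = 0.023 + 0.064 + 0.007 + 0.036 + 0.040 = 0.170; P(Die1=1 | Die2=4) = 0.023/0.170 = 0.135294.
Difference = 0.09598.

0.09598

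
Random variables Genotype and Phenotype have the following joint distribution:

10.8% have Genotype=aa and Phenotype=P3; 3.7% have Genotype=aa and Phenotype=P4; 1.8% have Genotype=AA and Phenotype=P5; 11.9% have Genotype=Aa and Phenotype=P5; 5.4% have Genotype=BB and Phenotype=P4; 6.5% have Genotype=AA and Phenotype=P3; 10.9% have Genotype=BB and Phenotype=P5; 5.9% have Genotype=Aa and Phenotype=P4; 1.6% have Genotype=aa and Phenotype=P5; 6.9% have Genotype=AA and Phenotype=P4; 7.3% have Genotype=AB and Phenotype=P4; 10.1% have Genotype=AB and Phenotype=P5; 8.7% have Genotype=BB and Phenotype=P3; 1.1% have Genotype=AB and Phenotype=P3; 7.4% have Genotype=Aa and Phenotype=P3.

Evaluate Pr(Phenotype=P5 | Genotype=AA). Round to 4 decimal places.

0.1184

P(Genotype=AA) = 0.065 + 0.069 + 0.018 = 0.152.
P(Phenotype=P5 | Genotype=AA) = 0.018/0.152 = 0.1184.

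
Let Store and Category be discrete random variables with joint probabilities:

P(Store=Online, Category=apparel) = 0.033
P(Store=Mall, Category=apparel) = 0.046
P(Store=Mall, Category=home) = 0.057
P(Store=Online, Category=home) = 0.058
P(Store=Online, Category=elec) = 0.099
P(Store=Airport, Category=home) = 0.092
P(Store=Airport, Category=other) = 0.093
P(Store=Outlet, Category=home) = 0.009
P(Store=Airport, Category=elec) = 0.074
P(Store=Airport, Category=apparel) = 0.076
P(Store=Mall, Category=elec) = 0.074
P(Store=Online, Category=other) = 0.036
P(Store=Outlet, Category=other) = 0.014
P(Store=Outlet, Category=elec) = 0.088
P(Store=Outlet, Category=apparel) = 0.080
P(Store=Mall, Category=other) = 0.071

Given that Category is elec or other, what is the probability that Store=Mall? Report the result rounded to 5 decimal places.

P(Category=elec) = 0.074 + 0.074 + 0.088 + 0.099 = 0.335.
P(Category=other) = 0.071 + 0.093 + 0.014 + 0.036 = 0.214.
P(Category ∈ {elec, other}) = 0.335 + 0.214 = 0.549; P(Store=Mall, Category ∈ {elec, other}) = 0.074 + 0.071 = 0.145.
P(Store=Mall | Category ∈ {elec, other}) = 0.145/0.549 = 0.26412.

0.26412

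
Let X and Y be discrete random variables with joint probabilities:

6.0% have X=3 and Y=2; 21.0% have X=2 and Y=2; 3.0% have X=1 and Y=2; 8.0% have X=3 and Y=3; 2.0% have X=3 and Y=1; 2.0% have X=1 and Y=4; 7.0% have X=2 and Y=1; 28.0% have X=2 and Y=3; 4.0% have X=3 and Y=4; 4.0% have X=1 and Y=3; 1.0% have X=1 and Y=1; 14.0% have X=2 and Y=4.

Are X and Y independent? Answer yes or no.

Every cell satisfies P(X,Y) = P(X)·P(Y). For instance P(X=3) = 0.200, P(Y=3) = 0.400, and 0.200×0.400 = 0.080 matches the joint entry. So X and Y are independent.

yes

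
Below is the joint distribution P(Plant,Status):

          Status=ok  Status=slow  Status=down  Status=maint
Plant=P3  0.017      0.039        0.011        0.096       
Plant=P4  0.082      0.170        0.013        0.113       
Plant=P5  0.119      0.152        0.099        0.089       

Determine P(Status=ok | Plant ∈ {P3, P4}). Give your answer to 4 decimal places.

P(Plant=P3) = 0.017 + 0.039 + 0.011 + 0.096 = 0.163.
P(Plant=P4) = 0.082 + 0.170 + 0.013 + 0.113 = 0.378.
P(Plant ∈ {P3, P4}) = 0.163 + 0.378 = 0.541; P(Status=ok, Plant ∈ {P3, P4}) = 0.017 + 0.082 = 0.099.
P(Status=ok | Plant ∈ {P3, P4}) = 0.099/0.541 = 0.1830.

0.1830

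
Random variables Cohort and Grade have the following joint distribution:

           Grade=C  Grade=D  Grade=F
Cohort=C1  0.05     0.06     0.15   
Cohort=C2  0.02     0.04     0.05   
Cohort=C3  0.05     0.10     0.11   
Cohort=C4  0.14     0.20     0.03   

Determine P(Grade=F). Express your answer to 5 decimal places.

P(Grade=F) = 0.15 + 0.05 + 0.11 + 0.03 = 0.34.

0.34000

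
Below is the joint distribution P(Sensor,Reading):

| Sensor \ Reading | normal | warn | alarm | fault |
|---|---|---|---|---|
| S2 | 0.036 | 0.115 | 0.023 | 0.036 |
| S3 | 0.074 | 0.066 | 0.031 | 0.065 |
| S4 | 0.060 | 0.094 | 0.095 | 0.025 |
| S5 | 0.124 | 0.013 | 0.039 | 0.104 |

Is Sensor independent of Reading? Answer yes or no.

no

P(Sensor=S5) = 0.280 and P(Reading=warn) = 0.288, so their product is 0.08064, but P(Sensor=S5, Reading=warn) = 0.013. Since these differ, Sensor and Reading are not independent.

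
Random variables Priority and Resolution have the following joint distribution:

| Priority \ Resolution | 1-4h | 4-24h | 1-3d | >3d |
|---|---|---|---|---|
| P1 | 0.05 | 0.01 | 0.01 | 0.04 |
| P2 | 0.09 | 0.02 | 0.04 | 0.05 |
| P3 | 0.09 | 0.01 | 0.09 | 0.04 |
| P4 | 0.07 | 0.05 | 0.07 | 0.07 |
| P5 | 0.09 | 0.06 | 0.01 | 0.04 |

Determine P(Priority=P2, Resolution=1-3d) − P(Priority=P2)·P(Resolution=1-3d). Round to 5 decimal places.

P(Priority=P2) = 0.09 + 0.02 + 0.04 + 0.05 = 0.20.
P(Resolution=1-3d) = 0.01 + 0.04 + 0.09 + 0.07 + 0.01 = 0.22.
P(Priority=P2, Resolution=1-3d) − P(Priority=P2)P(Resolution=1-3d) = 0.04 − 0.20×0.22 = -0.00400.

-0.00400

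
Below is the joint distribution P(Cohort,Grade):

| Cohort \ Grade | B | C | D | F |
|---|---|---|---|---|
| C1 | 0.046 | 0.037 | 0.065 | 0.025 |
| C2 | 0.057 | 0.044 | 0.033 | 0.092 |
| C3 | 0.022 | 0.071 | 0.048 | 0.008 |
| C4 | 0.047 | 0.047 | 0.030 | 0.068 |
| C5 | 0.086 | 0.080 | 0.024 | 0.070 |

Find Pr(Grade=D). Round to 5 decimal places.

0.20000

P(Grade=D) = 0.065 + 0.033 + 0.048 + 0.030 + 0.024 = 0.200.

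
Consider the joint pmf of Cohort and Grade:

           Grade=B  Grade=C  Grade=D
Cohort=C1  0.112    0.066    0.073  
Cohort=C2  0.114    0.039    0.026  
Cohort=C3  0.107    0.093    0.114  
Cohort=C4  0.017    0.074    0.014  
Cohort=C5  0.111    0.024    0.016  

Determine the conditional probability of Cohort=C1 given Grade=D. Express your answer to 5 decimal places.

P(Grade=D) = 0.073 + 0.026 + 0.114 + 0.014 + 0.016 = 0.243.
P(Cohort=C1 | Grade=D) = 0.073/0.243 = 0.30041.

0.30041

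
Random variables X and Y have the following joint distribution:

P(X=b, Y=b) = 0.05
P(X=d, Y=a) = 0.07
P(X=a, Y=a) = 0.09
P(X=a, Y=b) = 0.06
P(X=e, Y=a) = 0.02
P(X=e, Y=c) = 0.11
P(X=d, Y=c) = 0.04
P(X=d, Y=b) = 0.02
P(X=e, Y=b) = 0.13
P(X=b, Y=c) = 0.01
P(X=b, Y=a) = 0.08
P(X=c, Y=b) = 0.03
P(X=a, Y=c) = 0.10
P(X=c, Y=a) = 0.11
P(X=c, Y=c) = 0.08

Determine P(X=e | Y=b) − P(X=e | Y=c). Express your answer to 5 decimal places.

P(Y=b) = 0.06 + 0.05 + 0.03 + 0.02 + 0.13 = 0.29; P(X=e | Y=b) = 0.13/0.29 = 0.448276.
P(Y=c) = 0.10 + 0.01 + 0.08 + 0.04 + 0.11 = 0.34; P(X=e | Y=c) = 0.11/0.34 = 0.323529.
Difference = 0.12475.

0.12475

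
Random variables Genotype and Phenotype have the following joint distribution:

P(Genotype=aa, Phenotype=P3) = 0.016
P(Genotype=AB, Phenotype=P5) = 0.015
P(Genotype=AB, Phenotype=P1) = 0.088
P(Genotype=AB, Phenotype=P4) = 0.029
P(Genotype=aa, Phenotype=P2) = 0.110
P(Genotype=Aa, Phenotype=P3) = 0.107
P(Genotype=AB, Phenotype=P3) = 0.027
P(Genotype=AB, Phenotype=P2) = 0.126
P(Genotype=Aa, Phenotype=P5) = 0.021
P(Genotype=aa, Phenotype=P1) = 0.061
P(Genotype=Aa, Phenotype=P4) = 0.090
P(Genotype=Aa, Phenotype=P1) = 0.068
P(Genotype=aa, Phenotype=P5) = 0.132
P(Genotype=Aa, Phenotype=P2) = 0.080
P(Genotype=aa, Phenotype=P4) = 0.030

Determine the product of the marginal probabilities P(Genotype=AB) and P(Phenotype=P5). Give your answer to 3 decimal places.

P(Genotype=AB) = 0.088 + 0.126 + 0.027 + 0.029 + 0.015 = 0.285.
P(Phenotype=P5) = 0.021 + 0.132 + 0.015 = 0.168.
Product: 0.285 × 0.168 = 0.048.

0.048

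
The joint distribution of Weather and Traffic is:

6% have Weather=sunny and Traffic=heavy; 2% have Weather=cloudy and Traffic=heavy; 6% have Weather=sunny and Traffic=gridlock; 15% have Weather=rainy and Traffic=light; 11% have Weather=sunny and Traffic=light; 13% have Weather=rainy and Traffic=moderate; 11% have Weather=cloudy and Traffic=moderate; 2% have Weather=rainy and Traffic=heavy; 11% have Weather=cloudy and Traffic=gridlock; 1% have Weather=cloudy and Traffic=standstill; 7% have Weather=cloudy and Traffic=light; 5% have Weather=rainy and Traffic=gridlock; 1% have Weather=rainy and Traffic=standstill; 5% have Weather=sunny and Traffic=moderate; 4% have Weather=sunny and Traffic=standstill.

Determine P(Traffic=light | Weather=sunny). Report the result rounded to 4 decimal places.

P(Weather=sunny) = 0.11 + 0.05 + 0.06 + 0.06 + 0.04 = 0.32.
P(Traffic=light | Weather=sunny) = 0.11/0.32 = 0.3438.

0.3438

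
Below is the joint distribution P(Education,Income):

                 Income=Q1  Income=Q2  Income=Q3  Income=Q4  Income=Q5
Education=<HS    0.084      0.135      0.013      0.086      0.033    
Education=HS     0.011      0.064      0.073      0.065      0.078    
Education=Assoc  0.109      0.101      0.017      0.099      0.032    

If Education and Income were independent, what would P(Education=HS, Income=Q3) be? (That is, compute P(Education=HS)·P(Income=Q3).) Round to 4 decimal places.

P(Education=HS) = 0.011 + 0.064 + 0.073 + 0.065 + 0.078 = 0.291.
P(Income=Q3) = 0.013 + 0.073 + 0.017 = 0.103.
Product: 0.291 × 0.103 = 0.0300.

0.0300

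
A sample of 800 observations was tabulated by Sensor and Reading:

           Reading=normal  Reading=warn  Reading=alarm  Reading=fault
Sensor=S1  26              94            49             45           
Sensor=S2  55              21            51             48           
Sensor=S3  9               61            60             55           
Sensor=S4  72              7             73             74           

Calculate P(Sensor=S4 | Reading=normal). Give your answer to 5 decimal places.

0.44444

Total with Reading=normal: 26 + 55 + 9 + 72 = 162.
P(Sensor=S4 | Reading=normal) = 72/162 = 0.44444.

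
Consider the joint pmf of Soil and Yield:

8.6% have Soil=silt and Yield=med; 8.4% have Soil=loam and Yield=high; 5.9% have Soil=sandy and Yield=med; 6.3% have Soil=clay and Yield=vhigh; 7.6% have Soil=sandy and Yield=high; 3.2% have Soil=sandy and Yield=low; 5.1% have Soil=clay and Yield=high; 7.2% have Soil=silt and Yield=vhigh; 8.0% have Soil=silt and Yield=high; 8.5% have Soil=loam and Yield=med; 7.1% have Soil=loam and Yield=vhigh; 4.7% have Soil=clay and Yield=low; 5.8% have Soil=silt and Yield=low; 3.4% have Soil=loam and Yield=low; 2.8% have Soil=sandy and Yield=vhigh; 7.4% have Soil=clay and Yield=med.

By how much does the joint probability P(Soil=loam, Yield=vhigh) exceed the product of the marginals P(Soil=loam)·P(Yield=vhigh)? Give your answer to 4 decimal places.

P(Soil=loam) = 0.034 + 0.085 + 0.084 + 0.071 = 0.274.
P(Yield=vhigh) = 0.028 + 0.071 + 0.063 + 0.072 = 0.234.
P(Soil=loam, Yield=vhigh) − P(Soil=loam)P(Yield=vhigh) = 0.071 − 0.274×0.234 = 0.0069.

0.0069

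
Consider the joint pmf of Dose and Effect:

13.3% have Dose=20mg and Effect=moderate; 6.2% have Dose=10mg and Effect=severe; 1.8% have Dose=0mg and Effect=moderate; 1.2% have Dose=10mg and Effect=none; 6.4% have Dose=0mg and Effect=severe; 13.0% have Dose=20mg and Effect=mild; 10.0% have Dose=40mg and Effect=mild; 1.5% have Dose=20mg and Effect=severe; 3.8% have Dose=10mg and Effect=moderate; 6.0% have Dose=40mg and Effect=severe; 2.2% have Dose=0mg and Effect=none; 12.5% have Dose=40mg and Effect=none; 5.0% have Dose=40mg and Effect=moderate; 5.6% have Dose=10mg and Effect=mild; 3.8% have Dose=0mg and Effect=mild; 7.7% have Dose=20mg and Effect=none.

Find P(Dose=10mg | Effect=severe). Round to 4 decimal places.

P(Effect=severe) = 0.064 + 0.062 + 0.015 + 0.060 = 0.201.
P(Dose=10mg | Effect=severe) = 0.062/0.201 = 0.3085.

0.3085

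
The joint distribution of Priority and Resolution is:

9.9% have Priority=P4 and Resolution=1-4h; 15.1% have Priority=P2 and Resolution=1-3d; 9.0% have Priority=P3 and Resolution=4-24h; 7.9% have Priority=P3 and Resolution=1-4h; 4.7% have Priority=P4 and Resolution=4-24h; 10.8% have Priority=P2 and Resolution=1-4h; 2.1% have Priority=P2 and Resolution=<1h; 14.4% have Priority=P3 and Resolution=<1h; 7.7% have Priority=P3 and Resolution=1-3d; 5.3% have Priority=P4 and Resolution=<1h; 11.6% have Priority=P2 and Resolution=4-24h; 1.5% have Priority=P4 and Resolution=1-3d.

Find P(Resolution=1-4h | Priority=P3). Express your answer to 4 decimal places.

0.2026

P(Priority=P3) = 0.144 + 0.079 + 0.090 + 0.077 = 0.390.
P(Resolution=1-4h | Priority=P3) = 0.079/0.390 = 0.2026.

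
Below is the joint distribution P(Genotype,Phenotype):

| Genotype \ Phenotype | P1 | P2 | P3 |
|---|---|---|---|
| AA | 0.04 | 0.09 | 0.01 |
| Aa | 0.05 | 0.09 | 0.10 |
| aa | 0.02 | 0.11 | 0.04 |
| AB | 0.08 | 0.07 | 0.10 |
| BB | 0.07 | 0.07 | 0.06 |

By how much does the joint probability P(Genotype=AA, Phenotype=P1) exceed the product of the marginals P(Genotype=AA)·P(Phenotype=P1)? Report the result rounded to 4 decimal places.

0.0036

P(Genotype=AA) = 0.04 + 0.09 + 0.01 = 0.14.
P(Phenotype=P1) = 0.04 + 0.05 + 0.02 + 0.08 + 0.07 = 0.26.
P(Genotype=AA, Phenotype=P1) − P(Genotype=AA)P(Phenotype=P1) = 0.04 − 0.14×0.26 = 0.0036.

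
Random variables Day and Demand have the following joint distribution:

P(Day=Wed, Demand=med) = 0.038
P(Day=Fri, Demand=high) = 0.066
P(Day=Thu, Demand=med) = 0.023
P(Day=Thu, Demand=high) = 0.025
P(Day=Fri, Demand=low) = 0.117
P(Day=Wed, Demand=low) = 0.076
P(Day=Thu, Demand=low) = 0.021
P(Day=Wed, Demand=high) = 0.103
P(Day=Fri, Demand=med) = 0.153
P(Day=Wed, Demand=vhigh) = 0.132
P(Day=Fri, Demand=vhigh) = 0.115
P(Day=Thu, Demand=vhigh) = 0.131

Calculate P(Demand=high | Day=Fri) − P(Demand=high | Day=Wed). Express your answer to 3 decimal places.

P(Day=Fri) = 0.117 + 0.153 + 0.066 + 0.115 = 0.451; P(Demand=high | Day=Fri) = 0.066/0.451 = 0.1463.
P(Day=Wed) = 0.076 + 0.038 + 0.103 + 0.132 = 0.349; P(Demand=high | Day=Wed) = 0.103/0.349 = 0.2951.
Difference = -0.149.

-0.149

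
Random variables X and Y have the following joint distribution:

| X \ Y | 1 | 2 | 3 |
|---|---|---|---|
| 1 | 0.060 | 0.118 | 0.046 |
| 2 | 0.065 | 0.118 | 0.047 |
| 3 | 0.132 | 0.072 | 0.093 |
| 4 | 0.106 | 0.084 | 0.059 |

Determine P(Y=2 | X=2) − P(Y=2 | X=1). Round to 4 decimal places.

-0.0137

P(X=2) = 0.065 + 0.118 + 0.047 = 0.230; P(Y=2 | X=2) = 0.118/0.230 = 0.51304.
P(X=1) = 0.060 + 0.118 + 0.046 = 0.224; P(Y=2 | X=1) = 0.118/0.224 = 0.52679.
Difference = -0.0137.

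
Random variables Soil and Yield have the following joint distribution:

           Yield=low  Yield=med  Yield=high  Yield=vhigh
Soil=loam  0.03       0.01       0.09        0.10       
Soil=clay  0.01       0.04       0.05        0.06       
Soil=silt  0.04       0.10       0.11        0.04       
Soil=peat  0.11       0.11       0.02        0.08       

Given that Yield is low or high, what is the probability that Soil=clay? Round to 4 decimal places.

P(Yield=low) = 0.03 + 0.01 + 0.04 + 0.11 = 0.19.
P(Yield=high) = 0.09 + 0.05 + 0.11 + 0.02 = 0.27.
P(Yield ∈ {low, high}) = 0.19 + 0.27 = 0.46; P(Soil=clay, Yield ∈ {low, high}) = 0.01 + 0.05 = 0.06.
P(Soil=clay | Yield ∈ {low, high}) = 0.06/0.46 = 0.1304.

0.1304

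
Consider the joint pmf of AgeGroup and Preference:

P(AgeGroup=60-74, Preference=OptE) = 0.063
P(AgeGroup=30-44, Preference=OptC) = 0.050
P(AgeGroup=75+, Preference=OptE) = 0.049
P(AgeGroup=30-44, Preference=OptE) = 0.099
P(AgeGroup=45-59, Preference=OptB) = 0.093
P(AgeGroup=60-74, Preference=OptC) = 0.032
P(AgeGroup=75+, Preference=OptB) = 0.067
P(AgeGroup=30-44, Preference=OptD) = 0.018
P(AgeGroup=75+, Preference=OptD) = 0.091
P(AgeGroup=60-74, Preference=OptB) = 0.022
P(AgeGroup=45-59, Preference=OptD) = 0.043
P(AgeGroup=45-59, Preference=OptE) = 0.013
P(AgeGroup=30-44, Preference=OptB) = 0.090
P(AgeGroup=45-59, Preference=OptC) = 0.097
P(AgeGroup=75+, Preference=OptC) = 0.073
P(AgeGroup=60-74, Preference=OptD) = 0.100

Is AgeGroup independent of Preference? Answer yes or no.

no

P(AgeGroup=30-44) = 0.257 and P(Preference=OptD) = 0.252, so their product is 0.06476, but P(AgeGroup=30-44, Preference=OptD) = 0.018. Since these differ, AgeGroup and Preference are not independent.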